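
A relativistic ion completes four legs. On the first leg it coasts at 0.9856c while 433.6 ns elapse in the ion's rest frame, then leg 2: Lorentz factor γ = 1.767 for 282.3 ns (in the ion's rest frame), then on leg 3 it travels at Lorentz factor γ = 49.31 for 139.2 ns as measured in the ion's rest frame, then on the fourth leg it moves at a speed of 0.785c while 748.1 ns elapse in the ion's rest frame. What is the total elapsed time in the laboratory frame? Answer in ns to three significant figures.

Δt = 1.11×10⁴ ns

Leg 1: γ = 1/√(1 − 0.9856²) = 1/√0.02859 = 5.914; Δt_1 = 5.914 × 433.6 = 2564 ns.
Leg 2: γ = 1.767; Δt_2 = 1.767 × 282.3 = 498.8 ns.
Leg 3: γ = 49.31; Δt_3 = 49.31 × 139.2 = 6864 ns.
Leg 4: γ = 1/√(1 − 0.785²) = 1/√0.3838 = 1.614; Δt_4 = 1.614 × 748.1 = 1208 ns.
Total: 2564 + 498.8 + 6864 + 1208 ns.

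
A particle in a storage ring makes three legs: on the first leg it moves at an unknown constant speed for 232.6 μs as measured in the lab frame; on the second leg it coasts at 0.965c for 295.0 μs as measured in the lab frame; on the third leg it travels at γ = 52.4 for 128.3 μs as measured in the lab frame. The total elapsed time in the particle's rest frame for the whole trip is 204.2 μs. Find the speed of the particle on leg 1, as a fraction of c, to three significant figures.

β = 0.845

Leg 1: speed unknown; τ_1 = 232.6/γ_1.
Leg 2: γ = 1/√(1 − 0.965²) = 1/√0.06878 = 3.813; τ_2 = 295.0/3.813 = 77.36 μs.
Leg 3: γ = 52.4; τ_3 = 128.3/52.40 = 2.448 μs.
Total proper time: τ_1 + 77.36 + 2.448 = 204.2, so τ_1 = 204.2 − 79.81 = 124.4 μs.
γ_1 = 232.6/124.4 = 1.870; β = √(1 − 1/γ²) = √0.7140.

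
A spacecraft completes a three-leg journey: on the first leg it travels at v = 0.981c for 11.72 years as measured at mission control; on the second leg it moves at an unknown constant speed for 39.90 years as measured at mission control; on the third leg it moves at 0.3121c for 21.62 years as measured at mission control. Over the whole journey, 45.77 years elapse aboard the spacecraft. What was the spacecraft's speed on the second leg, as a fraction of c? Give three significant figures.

Leg 1: γ = 1/√(1 − 0.981²) = 1/√0.03764 = 5.154; τ_1 = 11.72/5.154 = 2.274 years.
Leg 2: speed unknown; τ_2 = 39.90/γ_2.
Leg 3: γ = 1/√(1 − 0.3121²) = 1/√0.9026 = 1.053; τ_3 = 21.62/1.053 = 20.54 years.
Total proper time: 2.274 + τ_2 + 20.54 = 45.77, so τ_2 = 45.77 − 22.81 = 22.96 years.
γ_2 = 39.90/22.96 = 1.738; β = √(1 − 1/γ²) = √0.6690.

β = 0.818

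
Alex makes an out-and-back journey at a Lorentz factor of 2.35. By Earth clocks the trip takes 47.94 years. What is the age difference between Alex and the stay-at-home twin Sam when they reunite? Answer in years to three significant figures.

Δt − τ = 27.5 years

γ = 2.35
Alex's elapsed proper time: τ = 47.94/2.350 = 20.40 years.
Age gap = Δt − τ = 47.94 − 20.40 years.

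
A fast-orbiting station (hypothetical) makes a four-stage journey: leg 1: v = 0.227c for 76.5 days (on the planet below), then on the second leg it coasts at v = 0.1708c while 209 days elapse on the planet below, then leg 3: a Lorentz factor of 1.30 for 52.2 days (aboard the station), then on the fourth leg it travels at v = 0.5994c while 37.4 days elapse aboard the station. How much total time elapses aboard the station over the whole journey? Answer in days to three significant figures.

Leg 1: γ = 1/√(1 − 0.227²) = 1/√0.9485 = 1.027; τ_1 = 76.5/1.027 = 74.50 days.
Leg 2: γ = 1/√(1 − 0.1708²) = 1/√0.9708 = 1.015; τ_2 = 209/1.015 = 205.9 days.
Leg 3: 52.2 days is already measured aboard the station.
Leg 4: 37.4 days is already measured aboard the station.
Total: 74.50 + 205.9 + 52.20 + 37.40 days.

τ = 370 days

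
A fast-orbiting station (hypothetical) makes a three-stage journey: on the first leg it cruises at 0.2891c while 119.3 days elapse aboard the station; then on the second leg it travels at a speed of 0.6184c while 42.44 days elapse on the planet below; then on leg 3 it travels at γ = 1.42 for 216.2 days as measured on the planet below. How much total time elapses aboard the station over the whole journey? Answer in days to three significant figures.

Leg 1: 119.3 days is already measured aboard the station.
Leg 2: γ = 1/√(1 − 0.6184²) = 1/√0.6176 = 1.272; τ_2 = 42.44/1.272 = 33.35 days.
Leg 3: γ = 1.42; τ_3 = 216.2/1.420 = 152.3 days.
Total: 119.3 + 33.35 + 152.3 days.

τ = 305 days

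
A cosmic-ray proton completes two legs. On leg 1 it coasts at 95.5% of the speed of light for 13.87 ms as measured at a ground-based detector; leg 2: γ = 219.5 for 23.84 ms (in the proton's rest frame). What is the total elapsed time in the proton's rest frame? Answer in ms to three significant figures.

Leg 1: β = 0.955; γ = 1/√(1 − 0.955²) = 1/√0.08798 = 3.371; τ_1 = 13.87/3.371 = 4.114 ms.
Leg 2: 23.84 ms is already measured in the proton's rest frame.
Total: 4.114 + 23.84 ms.

τ = 28.0 ms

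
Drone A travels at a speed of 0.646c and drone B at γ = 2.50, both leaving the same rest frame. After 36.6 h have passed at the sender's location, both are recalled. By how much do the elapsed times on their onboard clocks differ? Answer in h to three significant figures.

A: γ = 1/√(1 − 0.646²) = 1/√0.5827 = 1.310; τ_A = 36.6/1.310 = 27.94 h.
B: γ = 2.50; τ_B = 36.6/2.500 = 14.64 h.

|τ_A − τ_B| = 13.3 h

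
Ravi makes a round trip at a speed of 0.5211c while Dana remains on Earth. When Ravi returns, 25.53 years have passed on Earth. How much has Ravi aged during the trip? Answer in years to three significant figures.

τ = 21.8 years

γ = 1/√(1 − 0.5211²) = 1/√0.7285 = 1.172
Ravi's clock measures proper time along the trip: τ = Δt/γ = 25.53/1.172 years.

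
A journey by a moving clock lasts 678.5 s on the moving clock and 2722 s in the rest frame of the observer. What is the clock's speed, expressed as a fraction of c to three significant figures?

The proper time is measured on the moving clock (both events occur at the clock's location); Δt is measured in the rest frame of the observer. γ = Δt/τ = 2722/678.5 = 4.012.
β = √(1 − 1/γ²) = √(1 − 0.06213) = √0.9379

v = 0.968c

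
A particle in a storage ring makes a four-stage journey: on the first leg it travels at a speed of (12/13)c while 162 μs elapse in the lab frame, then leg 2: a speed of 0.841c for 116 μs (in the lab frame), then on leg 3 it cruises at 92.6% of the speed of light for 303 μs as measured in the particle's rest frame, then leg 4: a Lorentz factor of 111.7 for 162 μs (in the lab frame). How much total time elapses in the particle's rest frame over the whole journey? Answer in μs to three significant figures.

τ = 430 μs

Leg 1: γ = 1/√(1 − (12/13)²) = 13/5 = 2.600; τ_1 = 162/2.600 = 62.31 μs.
Leg 2: γ = 1/√(1 − 0.841²) = 1/√0.2927 = 1.848; τ_2 = 116/1.848 = 62.76 μs.
Leg 3: 303 μs is already measured in the particle's rest frame.
Leg 4: γ = 111.7; τ_4 = 162/111.7 = 1.450 μs.
Total: 62.31 + 62.76 + 303.0 + 1.450 μs.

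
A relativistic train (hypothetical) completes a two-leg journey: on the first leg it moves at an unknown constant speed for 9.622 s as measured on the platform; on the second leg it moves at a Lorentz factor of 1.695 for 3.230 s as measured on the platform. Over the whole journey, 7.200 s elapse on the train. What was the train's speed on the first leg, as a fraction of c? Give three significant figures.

β = 0.835

Leg 1: speed unknown; τ_1 = 9.622/γ_1.
Leg 2: γ = 1.695; τ_2 = 3.230/1.695 = 1.906 s.
Total proper time: τ_1 + 1.906 = 7.200, so τ_1 = 7.200 − 1.906 = 5.294 s.
γ_1 = 9.622/5.294 = 1.817; β = √(1 − 1/γ²) = √0.6972.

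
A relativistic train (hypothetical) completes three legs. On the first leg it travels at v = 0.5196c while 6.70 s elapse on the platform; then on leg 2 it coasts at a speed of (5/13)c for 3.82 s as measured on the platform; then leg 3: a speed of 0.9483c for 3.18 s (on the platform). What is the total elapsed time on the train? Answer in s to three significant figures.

τ = 10.3 s

Leg 1: γ = 1/√(1 − 0.5196²) = 1/√0.7300 = 1.170; τ_1 = 6.70/1.170 = 5.725 s.
Leg 2: γ = 1/√(1 − (5/13)²) = 13/12 ≈ 1.083; τ_2 = 3.82/1.083 = 3.526 s.
Leg 3: γ = 1/√(1 − 0.9483²) = 1/√0.1007 = 3.151; τ_3 = 3.18/3.151 = 1.009 s.
Total: 5.725 + 3.526 + 1.009 s.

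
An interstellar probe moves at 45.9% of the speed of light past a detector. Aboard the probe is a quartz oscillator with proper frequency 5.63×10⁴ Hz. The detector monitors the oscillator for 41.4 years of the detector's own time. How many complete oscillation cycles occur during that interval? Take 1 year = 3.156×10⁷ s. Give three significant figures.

β = 0.459; γ = 1/√(1 − 0.459²) = 1/√0.7893 = 1.126
During 41.4 years of lab time, the oscillator's proper time advances by τ = Δt/γ = 41.4/1.126 = 36.78 years = 1.161×10⁹ s.
N = f × τ = 5.63×10⁴ × 1.161×10⁹ = 6.535×10¹³.

N = 6.54×10¹³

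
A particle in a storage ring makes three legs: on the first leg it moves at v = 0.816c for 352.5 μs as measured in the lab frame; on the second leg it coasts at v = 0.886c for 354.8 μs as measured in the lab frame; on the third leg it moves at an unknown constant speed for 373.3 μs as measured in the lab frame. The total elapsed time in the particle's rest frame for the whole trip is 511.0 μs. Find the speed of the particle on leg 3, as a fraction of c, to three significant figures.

Leg 1: γ = 1/√(1 − 0.816²) = 1/√0.3341 = 1.730; τ_1 = 352.5/1.730 = 203.8 μs.
Leg 2: γ = 1/√(1 − 0.886²) = 1/√0.2150 = 2.157; τ_2 = 354.8/2.157 = 164.5 μs.
Leg 3: speed unknown; τ_3 = 373.3/γ_3.
Total proper time: 203.8 + 164.5 + τ_3 = 511.0, so τ_3 = 511.0 − 368.3 = 142.7 μs.
γ_3 = 373.3/142.7 = 2.616; β = √(1 − 1/γ²) = √0.8538.

β = 0.924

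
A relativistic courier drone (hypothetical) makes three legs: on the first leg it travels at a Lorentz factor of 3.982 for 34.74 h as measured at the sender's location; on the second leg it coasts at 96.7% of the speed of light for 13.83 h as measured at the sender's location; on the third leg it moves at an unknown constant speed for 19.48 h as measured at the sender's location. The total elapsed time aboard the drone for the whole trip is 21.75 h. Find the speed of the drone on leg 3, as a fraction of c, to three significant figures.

β = 0.873

Leg 1: γ = 3.982; τ_1 = 34.74/3.982 = 8.724 h.
Leg 2: β = 0.967; γ = 1/√(1 − 0.967²) = 1/√0.06491 = 3.925; τ_2 = 13.83/3.925 = 3.524 h.
Leg 3: speed unknown; τ_3 = 19.48/γ_3.
Total proper time: 8.724 + 3.524 + τ_3 = 21.75, so τ_3 = 21.75 − 12.25 = 9.502 h.
γ_3 = 19.48/9.502 = 2.050; β = √(1 − 1/γ²) = √0.7621.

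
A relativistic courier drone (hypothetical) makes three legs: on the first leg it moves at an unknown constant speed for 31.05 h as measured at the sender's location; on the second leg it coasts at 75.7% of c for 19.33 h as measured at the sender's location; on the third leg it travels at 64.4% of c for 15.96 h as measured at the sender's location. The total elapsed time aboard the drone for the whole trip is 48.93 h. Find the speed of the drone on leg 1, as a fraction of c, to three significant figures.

Leg 1: speed unknown; τ_1 = 31.05/γ_1.
Leg 2: β = 0.757; γ = 1/√(1 − 0.757²) = 1/√0.4270 = 1.530; τ_2 = 19.33/1.530 = 12.63 h.
Leg 3: β = 0.644; γ = 1/√(1 − 0.644²) = 1/√0.5853 = 1.307; τ_3 = 15.96/1.307 = 12.21 h.
Total proper time: τ_1 + 12.63 + 12.21 = 48.93, so τ_1 = 48.93 − 24.84 = 24.09 h.
γ_1 = 31.05/24.09 = 1.289; β = √(1 − 1/γ²) = √0.3981.

β = 0.631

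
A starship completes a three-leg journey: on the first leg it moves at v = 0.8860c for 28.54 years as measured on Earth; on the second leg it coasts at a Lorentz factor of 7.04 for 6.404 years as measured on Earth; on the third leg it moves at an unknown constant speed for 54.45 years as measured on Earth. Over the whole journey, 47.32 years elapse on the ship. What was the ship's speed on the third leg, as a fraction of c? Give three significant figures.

Leg 1: γ = 1/√(1 − 0.8860²) = 1/√0.2150 = 2.157; τ_1 = 28.54/2.157 = 13.23 years.
Leg 2: γ = 7.04; τ_2 = 6.404/7.040 = 0.9097 years.
Leg 3: speed unknown; τ_3 = 54.45/γ_3.
Total proper time: 13.23 + 0.9097 + τ_3 = 47.32, so τ_3 = 47.32 − 14.14 = 33.18 years.
γ_3 = 54.45/33.18 = 1.641; β = √(1 − 1/γ²) = √0.6287.

β = 0.793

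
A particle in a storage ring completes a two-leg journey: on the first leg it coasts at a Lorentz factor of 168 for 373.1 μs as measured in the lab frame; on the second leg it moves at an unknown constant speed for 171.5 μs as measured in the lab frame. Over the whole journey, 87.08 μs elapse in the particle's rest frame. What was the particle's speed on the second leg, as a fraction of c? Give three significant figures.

Leg 1: γ = 168; τ_1 = 373.1/168.0 = 2.221 μs.
Leg 2: speed unknown; τ_2 = 171.5/γ_2.
Total proper time: 2.221 + τ_2 = 87.08, so τ_2 = 87.08 − 2.221 = 84.86 μs.
γ_2 = 171.5/84.86 = 2.021; β = √(1 − 1/γ²) = √0.7552.

β = 0.869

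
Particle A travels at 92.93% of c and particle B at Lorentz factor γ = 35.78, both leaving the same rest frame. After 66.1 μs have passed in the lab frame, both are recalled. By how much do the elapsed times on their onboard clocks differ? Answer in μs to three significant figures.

A: β = 0.9293; γ = 1/√(1 − 0.9293²) = 1/√0.1364 = 2.708; τ_A = 66.1/2.708 = 24.41 μs.
B: γ = 35.78; τ_B = 66.1/35.78 = 1.847 μs.

|τ_A − τ_B| = 22.6 μs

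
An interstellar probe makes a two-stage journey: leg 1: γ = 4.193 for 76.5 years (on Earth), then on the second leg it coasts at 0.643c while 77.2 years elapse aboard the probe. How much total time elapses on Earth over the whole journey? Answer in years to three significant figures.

Leg 1: 76.5 years is already measured on Earth.
Leg 2: γ = 1/√(1 − 0.643²) = 1/√0.5866 = 1.306; Δt_2 = 1.306 × 77.2 = 100.8 years.
Total: 76.50 + 100.8 years.

Δt = 177 years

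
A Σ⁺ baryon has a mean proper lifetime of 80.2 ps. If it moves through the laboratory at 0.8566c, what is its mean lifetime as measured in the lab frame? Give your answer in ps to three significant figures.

γ = 1/√(1 − 0.8566²) = 1/√0.2662 = 1.938
The rest-frame lifetime is the proper time; the lab measures the dilated interval Δt = γτ₀ = 1.938 × 80.2 ps.

Δt = 155 ps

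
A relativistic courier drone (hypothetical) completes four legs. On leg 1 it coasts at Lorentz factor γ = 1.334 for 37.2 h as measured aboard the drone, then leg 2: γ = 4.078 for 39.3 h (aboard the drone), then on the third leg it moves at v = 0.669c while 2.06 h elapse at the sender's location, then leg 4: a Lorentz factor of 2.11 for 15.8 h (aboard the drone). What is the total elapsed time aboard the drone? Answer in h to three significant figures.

Leg 1: 37.2 h is already measured aboard the drone.
Leg 2: 39.3 h is already measured aboard the drone.
Leg 3: γ = 1/√(1 − 0.669²) = 1/√0.5524 = 1.345; τ_3 = 2.06/1.345 = 1.531 h.
Leg 4: 15.8 h is already measured aboard the drone.
Total: 37.20 + 39.30 + 1.531 + 15.80 h.

τ = 93.8 h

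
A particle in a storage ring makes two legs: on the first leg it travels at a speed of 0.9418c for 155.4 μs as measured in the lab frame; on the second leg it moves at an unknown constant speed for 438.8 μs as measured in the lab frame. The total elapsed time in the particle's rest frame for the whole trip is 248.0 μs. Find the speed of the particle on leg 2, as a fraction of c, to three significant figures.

Leg 1: γ = 1/√(1 − 0.9418²) = 1/√0.1130 = 2.975; τ_1 = 155.4/2.975 = 52.24 μs.
Leg 2: speed unknown; τ_2 = 438.8/γ_2.
Total proper time: 52.24 + τ_2 = 248.0, so τ_2 = 248.0 − 52.24 = 195.8 μs.
γ_2 = 438.8/195.8 = 2.242; β = √(1 − 1/γ²) = √0.8010.

β = 0.895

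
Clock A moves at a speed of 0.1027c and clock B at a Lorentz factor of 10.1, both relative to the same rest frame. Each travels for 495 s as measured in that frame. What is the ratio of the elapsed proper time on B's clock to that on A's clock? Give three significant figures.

τ_B/τ_A = 0.0995

A: γ = 1/√(1 − 0.1027²) = 1/√0.9895 = 1.005. B: γ = 10.1.
τ_A/τ_B = γ_B/γ_A = 10.10/1.005 = 10.05, so τ_B/τ_A = 0.09954.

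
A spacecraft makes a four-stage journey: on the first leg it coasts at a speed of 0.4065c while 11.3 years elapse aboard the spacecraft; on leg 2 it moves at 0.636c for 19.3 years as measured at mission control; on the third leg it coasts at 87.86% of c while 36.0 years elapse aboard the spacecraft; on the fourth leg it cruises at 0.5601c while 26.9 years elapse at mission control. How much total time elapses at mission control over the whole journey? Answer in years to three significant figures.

Leg 1: γ = 1/√(1 − 0.4065²) = 1/√0.8348 = 1.095; Δt_1 = 1.095 × 11.3 = 12.37 years.
Leg 2: 19.3 years is already measured at mission control.
Leg 3: β = 0.8786; γ = 1/√(1 − 0.8786²) = 1/√0.2281 = 2.094; Δt_3 = 2.094 × 36.0 = 75.38 years.
Leg 4: 26.9 years is already measured at mission control.
Total: 12.37 + 19.30 + 75.38 + 26.90 years.

Δt = 134 years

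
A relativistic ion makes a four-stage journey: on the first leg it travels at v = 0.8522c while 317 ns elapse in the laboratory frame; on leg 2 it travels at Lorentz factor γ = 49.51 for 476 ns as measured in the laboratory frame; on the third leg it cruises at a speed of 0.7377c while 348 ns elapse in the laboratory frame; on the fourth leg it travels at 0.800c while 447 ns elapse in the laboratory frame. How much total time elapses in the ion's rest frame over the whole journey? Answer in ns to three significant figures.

Leg 1: γ = 1/√(1 − 0.8522²) = 1/√0.2738 = 1.911; τ_1 = 317/1.911 = 165.9 ns.
Leg 2: γ = 49.51; τ_2 = 476/49.51 = 9.614 ns.
Leg 3: γ = 1/√(1 − 0.7377²) = 1/√0.4558 = 1.481; τ_3 = 348/1.481 = 234.9 ns.
Leg 4: γ = 1/√(1 − 0.800²) = 5/3 ≈ 1.667; τ_4 = 447/1.667 = 268.2 ns.
Total: 165.9 + 9.614 + 234.9 + 268.2 ns.

τ = 679 ns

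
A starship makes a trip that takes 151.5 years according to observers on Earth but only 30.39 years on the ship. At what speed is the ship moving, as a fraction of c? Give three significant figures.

β = 0.980

The proper time is measured on the ship (both events occur at the ship's location); Δt is measured on Earth. γ = Δt/τ = 151.5/30.39 = 4.985.
β = √(1 − 1/γ²) = √(1 − 0.04024) = √0.9598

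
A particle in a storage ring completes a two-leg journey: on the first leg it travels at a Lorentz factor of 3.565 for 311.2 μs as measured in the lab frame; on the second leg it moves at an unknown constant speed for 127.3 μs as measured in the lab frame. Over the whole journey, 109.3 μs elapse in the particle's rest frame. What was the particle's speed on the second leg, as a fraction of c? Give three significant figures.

Leg 1: γ = 3.565; τ_1 = 311.2/3.565 = 87.29 μs.
Leg 2: speed unknown; τ_2 = 127.3/γ_2.
Total proper time: 87.29 + τ_2 = 109.3, so τ_2 = 109.3 − 87.29 = 22.01 μs.
γ_2 = 127.3/22.01 = 5.785; β = √(1 − 1/γ²) = √0.9701.

β = 0.985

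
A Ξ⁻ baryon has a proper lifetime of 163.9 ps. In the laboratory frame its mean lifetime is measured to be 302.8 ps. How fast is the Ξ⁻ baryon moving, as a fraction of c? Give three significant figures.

γ = Δt/τ₀ = 302.8/163.9 = 1.847
β = √(1 − 1/γ²) = √(1 − 0.2930) = √0.7070

v = 0.841c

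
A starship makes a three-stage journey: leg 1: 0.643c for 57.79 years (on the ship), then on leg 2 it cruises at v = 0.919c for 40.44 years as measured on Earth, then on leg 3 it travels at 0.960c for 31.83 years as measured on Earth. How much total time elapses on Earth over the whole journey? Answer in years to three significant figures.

Leg 1: γ = 1/√(1 − 0.643²) = 1/√0.5866 = 1.306; Δt_1 = 1.306 × 57.79 = 75.46 years.
Leg 2: 40.44 years is already measured on Earth.
Leg 3: 31.83 years is already measured on Earth.
Total: 75.46 + 40.44 + 31.83 years.

Δt = 148 years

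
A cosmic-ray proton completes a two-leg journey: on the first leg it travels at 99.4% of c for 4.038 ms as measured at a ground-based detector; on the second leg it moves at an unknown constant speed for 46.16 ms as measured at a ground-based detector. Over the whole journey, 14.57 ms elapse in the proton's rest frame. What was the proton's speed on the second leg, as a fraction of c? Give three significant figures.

Leg 1: β = 0.994; γ = 1/√(1 − 0.994²) = 1/√0.01196 = 9.142; τ_1 = 4.038/9.142 = 0.4417 ms.
Leg 2: speed unknown; τ_2 = 46.16/γ_2.
Total proper time: 0.4417 + τ_2 = 14.57, so τ_2 = 14.57 − 0.4417 = 14.13 ms.
γ_2 = 46.16/14.13 = 3.267; β = √(1 − 1/γ²) = √0.9063.

β = 0.952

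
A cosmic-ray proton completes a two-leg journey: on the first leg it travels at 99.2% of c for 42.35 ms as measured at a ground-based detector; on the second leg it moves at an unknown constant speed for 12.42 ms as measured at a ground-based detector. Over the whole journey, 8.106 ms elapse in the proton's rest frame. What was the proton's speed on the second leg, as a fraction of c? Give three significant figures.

β = 0.975

Leg 1: β = 0.992; γ = 1/√(1 − 0.992²) = 1/√0.01594 = 7.922; τ_1 = 42.35/7.922 = 5.346 ms.
Leg 2: speed unknown; τ_2 = 12.42/γ_2.
Total proper time: 5.346 + τ_2 = 8.106, so τ_2 = 8.106 − 5.346 = 2.760 ms.
γ_2 = 12.42/2.760 = 4.500; β = √(1 − 1/γ²) = √0.9506.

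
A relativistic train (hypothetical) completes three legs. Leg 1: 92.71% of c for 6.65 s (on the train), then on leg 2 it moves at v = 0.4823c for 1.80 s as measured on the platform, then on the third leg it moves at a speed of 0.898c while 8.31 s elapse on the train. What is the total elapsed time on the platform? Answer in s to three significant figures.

Leg 1: β = 0.9271; γ = 1/√(1 − 0.9271²) = 1/√0.1405 = 2.668; Δt_1 = 2.668 × 6.65 = 17.74 s.
Leg 2: 1.80 s is already measured on the platform.
Leg 3: γ = 1/√(1 − 0.898²) = 1/√0.1936 = 2.273; Δt_3 = 2.273 × 8.31 = 18.89 s.
Total: 17.74 + 1.800 + 18.89 s.

Δt = 38.4 s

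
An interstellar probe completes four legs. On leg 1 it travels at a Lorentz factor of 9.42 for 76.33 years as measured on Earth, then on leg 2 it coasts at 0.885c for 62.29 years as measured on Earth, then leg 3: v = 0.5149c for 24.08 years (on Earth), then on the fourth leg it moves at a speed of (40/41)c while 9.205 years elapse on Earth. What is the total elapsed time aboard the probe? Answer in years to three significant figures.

τ = 59.8 years

Leg 1: γ = 9.42; τ_1 = 76.33/9.420 = 8.103 years.
Leg 2: γ = 1/√(1 − 0.885²) = 1/√0.2168 = 2.148; τ_2 = 62.29/2.148 = 29.00 years.
Leg 3: γ = 1/√(1 − 0.5149²) = 1/√0.7349 = 1.167; τ_3 = 24.08/1.167 = 20.64 years.
Leg 4: γ = 1/√(1 − (40/41)²) = 41/9 ≈ 4.556; τ_4 = 9.205/4.556 = 2.021 years.
Total: 8.103 + 29.00 + 20.64 + 2.021 years.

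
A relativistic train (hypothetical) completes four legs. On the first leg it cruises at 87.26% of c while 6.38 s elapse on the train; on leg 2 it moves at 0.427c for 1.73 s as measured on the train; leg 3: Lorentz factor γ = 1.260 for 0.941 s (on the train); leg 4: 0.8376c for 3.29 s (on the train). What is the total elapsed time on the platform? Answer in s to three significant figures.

Leg 1: β = 0.8726; γ = 1/√(1 − 0.8726²) = 1/√0.2386 = 2.047; Δt_1 = 2.047 × 6.38 = 13.06 s.
Leg 2: γ = 1/√(1 − 0.427²) = 1/√0.8177 = 1.106; Δt_2 = 1.106 × 1.73 = 1.913 s.
Leg 3: γ = 1.260; Δt_3 = 1.260 × 0.941 = 1.186 s.
Leg 4: γ = 1/√(1 − 0.8376²) = 1/√0.2984 = 1.831; Δt_4 = 1.831 × 3.29 = 6.023 s.
Total: 13.06 + 1.913 + 1.186 + 6.023 s.

Δt = 22.2 s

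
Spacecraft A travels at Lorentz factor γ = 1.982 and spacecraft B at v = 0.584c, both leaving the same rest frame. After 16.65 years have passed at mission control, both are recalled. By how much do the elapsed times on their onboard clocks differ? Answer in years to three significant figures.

|τ_A − τ_B| = 5.12 years

A: γ = 1.982; τ_A = 16.65/1.982 = 8.401 years.
B: γ = 1/√(1 − 0.584²) = 1/√0.6589 = 1.232; τ_B = 16.65/1.232 = 13.52 years.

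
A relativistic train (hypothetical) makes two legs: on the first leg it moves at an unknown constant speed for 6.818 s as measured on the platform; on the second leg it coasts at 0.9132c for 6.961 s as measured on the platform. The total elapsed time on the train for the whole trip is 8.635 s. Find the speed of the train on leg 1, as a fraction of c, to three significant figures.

β = 0.526

Leg 1: speed unknown; τ_1 = 6.818/γ_1.
Leg 2: γ = 1/√(1 − 0.9132²) = 1/√0.1661 = 2.454; τ_2 = 6.961/2.454 = 2.837 s.
Total proper time: τ_1 + 2.837 = 8.635, so τ_1 = 8.635 − 2.837 = 5.798 s.
γ_1 = 6.818/5.798 = 1.176; β = √(1 − 1/γ²) = √0.2767.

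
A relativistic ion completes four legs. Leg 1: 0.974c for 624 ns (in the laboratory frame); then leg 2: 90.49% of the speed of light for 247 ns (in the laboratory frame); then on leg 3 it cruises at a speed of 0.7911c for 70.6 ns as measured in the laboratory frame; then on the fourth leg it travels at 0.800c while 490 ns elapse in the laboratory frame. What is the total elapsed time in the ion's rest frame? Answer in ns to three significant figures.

τ = 584 ns

Leg 1: γ = 1/√(1 − 0.974²) = 1/√0.05132 = 4.414; τ_1 = 624/4.414 = 141.4 ns.
Leg 2: β = 0.9049; γ = 1/√(1 − 0.9049²) = 1/√0.1812 = 2.349; τ_2 = 247/2.349 = 105.1 ns.
Leg 3: γ = 1/√(1 − 0.7911²) = 1/√0.3742 = 1.635; τ_3 = 70.6/1.635 = 43.19 ns.
Leg 4: γ = 1/√(1 − 0.800²) = 5/3 ≈ 1.667; τ_4 = 490/1.667 = 294.0 ns.
Total: 141.4 + 105.1 + 43.19 + 294.0 ns.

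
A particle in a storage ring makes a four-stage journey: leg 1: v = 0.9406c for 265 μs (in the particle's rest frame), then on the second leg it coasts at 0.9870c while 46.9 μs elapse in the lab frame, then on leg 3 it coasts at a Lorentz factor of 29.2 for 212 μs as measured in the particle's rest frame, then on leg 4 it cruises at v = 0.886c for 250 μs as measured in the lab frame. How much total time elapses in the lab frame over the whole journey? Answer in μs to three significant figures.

Leg 1: γ = 1/√(1 − 0.9406²) = 1/√0.1153 = 2.945; Δt_1 = 2.945 × 265 = 780.5 μs.
Leg 2: 46.9 μs is already measured in the lab frame.
Leg 3: γ = 29.2; Δt_3 = 29.20 × 212 = 6190 μs.
Leg 4: 250 μs is already measured in the lab frame.
Total: 780.5 + 46.90 + 6190 + 250.0 μs.

Δt = 7270 μs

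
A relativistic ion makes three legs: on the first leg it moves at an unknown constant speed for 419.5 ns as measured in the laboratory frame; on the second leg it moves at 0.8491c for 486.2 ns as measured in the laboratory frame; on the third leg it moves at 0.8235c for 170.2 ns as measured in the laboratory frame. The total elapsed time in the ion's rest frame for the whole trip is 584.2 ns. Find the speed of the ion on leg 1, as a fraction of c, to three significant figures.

Leg 1: speed unknown; τ_1 = 419.5/γ_1.
Leg 2: γ = 1/√(1 − 0.8491²) = 1/√0.2790 = 1.893; τ_2 = 486.2/1.893 = 256.8 ns.
Leg 3: γ = 1/√(1 − 0.8235²) = 1/√0.3218 = 1.763; τ_3 = 170.2/1.763 = 96.56 ns.
Total proper time: τ_1 + 256.8 + 96.56 = 584.2, so τ_1 = 584.2 − 353.4 = 230.8 ns.
γ_1 = 419.5/230.8 = 1.817; β = √(1 − 1/γ²) = √0.6973.

β = 0.835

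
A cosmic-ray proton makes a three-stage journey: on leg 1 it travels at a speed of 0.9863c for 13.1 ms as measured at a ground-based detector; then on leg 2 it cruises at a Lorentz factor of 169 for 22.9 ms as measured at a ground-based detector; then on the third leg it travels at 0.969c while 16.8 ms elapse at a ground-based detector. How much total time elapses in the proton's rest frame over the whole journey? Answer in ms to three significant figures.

Leg 1: γ = 1/√(1 − 0.9863²) = 1/√0.02721 = 6.062; τ_1 = 13.1/6.062 = 2.161 ms.
Leg 2: γ = 169; τ_2 = 22.9/169.0 = 0.1355 ms.
Leg 3: γ = 1/√(1 − 0.969²) = 1/√0.06104 = 4.048; τ_3 = 16.8/4.048 = 4.151 ms.
Total: 2.161 + 0.1355 + 4.151 ms.

τ = 6.45 ms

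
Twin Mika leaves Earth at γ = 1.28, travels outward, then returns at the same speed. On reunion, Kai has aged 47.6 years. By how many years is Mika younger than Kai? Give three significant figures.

Δt − τ = 10.4 years

γ = 1.28
Mika's elapsed proper time: τ = 47.6/1.280 = 37.19 years.
Age gap = Δt − τ = 47.6 − 37.19 years.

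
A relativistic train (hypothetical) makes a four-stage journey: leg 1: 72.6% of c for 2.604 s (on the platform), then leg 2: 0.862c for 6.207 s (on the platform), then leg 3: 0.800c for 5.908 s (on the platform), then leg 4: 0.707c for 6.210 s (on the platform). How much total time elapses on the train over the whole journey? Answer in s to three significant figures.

Leg 1: β = 0.726; γ = 1/√(1 − 0.726²) = 1/√0.4729 = 1.454; τ_1 = 2.604/1.454 = 1.791 s.
Leg 2: γ = 1/√(1 − 0.862²) = 1/√0.2570 = 1.973; τ_2 = 6.207/1.973 = 3.146 s.
Leg 3: γ = 1/√(1 − 0.800²) = 5/3 ≈ 1.667; τ_3 = 5.908/1.667 = 3.545 s.
Leg 4: γ = 1/√(1 − 0.707²) = 1/√0.5002 = 1.414; τ_4 = 6.210/1.414 = 4.392 s.
Total: 1.791 + 3.146 + 3.545 + 4.392 s.

τ = 12.9 s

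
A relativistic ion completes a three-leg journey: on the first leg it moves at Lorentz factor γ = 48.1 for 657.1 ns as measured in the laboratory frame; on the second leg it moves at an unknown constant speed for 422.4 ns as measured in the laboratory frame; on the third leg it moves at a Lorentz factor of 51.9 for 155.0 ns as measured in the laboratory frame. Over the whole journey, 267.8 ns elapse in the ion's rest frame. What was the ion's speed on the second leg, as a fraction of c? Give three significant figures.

Leg 1: γ = 48.1; τ_1 = 657.1/48.10 = 13.66 ns.
Leg 2: speed unknown; τ_2 = 422.4/γ_2.
Leg 3: γ = 51.9; τ_3 = 155.0/51.90 = 2.987 ns.
Total proper time: 13.66 + τ_2 + 2.987 = 267.8, so τ_2 = 267.8 − 16.65 = 251.2 ns.
γ_2 = 422.4/251.2 = 1.682; β = √(1 − 1/γ²) = √0.6465.

β = 0.804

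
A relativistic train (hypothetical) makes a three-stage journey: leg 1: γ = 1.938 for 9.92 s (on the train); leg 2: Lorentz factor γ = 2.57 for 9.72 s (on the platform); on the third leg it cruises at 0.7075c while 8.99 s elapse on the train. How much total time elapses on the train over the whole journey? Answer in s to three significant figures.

τ = 22.7 s

Leg 1: 9.92 s is already measured on the train.
Leg 2: γ = 2.57; τ_2 = 9.72/2.570 = 3.782 s.
Leg 3: 8.99 s is already measured on the train.
Total: 9.920 + 3.782 + 8.990 s.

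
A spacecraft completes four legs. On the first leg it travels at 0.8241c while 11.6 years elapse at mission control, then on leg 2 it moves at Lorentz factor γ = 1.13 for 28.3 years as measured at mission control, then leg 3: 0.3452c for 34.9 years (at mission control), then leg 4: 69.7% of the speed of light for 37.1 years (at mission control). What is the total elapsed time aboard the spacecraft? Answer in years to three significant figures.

Leg 1: γ = 1/√(1 − 0.8241²) = 1/√0.3209 = 1.765; τ_1 = 11.6/1.765 = 6.571 years.
Leg 2: γ = 1.13; τ_2 = 28.3/1.130 = 25.04 years.
Leg 3: γ = 1/√(1 − 0.3452²) = 1/√0.8808 = 1.065; τ_3 = 34.9/1.065 = 32.75 years.
Leg 4: β = 0.697; γ = 1/√(1 − 0.697²) = 1/√0.5142 = 1.395; τ_4 = 37.1/1.395 = 26.60 years.
Total: 6.571 + 25.04 + 32.75 + 26.60 years.

τ = 91.0 years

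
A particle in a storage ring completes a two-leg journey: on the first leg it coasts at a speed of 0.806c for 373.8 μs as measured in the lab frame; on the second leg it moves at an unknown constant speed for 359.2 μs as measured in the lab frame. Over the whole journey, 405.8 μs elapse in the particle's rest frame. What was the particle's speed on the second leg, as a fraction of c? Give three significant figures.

Leg 1: γ = 1/√(1 − 0.806²) = 1/√0.3504 = 1.689; τ_1 = 373.8/1.689 = 221.3 μs.
Leg 2: speed unknown; τ_2 = 359.2/γ_2.
Total proper time: 221.3 + τ_2 = 405.8, so τ_2 = 405.8 − 221.3 = 184.5 μs.
γ_2 = 359.2/184.5 = 1.946; β = √(1 − 1/γ²) = √0.7361.

β = 0.858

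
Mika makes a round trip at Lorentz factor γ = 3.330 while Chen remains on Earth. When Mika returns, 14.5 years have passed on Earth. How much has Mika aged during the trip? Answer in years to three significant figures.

γ = 3.330
Mika's clock measures proper time along the trip: τ = Δt/γ = 14.5/3.330 years.

τ = 4.35 years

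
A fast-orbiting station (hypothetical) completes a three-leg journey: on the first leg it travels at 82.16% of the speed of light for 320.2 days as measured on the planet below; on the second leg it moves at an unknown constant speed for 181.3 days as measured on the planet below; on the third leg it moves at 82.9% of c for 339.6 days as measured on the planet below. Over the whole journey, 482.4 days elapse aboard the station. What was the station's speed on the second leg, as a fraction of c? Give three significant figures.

β = 0.795

Leg 1: β = 0.8216; γ = 1/√(1 − 0.8216²) = 1/√0.3250 = 1.754; τ_1 = 320.2/1.754 = 182.5 days.
Leg 2: speed unknown; τ_2 = 181.3/γ_2.
Leg 3: β = 0.829; γ = 1/√(1 − 0.829²) = 1/√0.3128 = 1.788; τ_3 = 339.6/1.788 = 189.9 days.
Total proper time: 182.5 + τ_2 + 189.9 = 482.4, so τ_2 = 482.4 − 372.5 = 109.9 days.
γ_2 = 181.3/109.9 = 1.649; β = √(1 − 1/γ²) = √0.6323.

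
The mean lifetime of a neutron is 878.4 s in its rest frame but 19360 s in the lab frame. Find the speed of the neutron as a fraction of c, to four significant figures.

β = 0.9990

γ = Δt/τ₀ = 19360/878.4 = 22.04
β = √(1 − 1/γ²) = √(1 − 0.002059) = √0.9979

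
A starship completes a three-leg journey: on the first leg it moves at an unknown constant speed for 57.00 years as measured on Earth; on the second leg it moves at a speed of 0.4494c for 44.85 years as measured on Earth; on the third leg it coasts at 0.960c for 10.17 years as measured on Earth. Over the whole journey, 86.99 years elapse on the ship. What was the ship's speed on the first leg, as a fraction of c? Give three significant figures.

β = 0.634

Leg 1: speed unknown; τ_1 = 57.00/γ_1.
Leg 2: γ = 1/√(1 − 0.4494²) = 1/√0.7980 = 1.119; τ_2 = 44.85/1.119 = 40.07 years.
Leg 3: γ = 1/√(1 − 0.960²) = 1/√0.07840 = 3.571; τ_3 = 10.17/3.571 = 2.848 years.
Total proper time: τ_1 + 40.07 + 2.848 = 86.99, so τ_1 = 86.99 − 42.91 = 44.08 years.
γ_1 = 57.00/44.08 = 1.293; β = √(1 − 1/γ²) = √0.4020.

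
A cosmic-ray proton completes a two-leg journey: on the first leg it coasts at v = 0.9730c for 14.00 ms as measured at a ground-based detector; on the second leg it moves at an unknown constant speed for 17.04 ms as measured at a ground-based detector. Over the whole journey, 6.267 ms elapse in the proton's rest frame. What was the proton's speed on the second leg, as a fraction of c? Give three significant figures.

Leg 1: γ = 1/√(1 − 0.9730²) = 1/√0.05327 = 4.333; τ_1 = 14.00/4.333 = 3.231 ms.
Leg 2: speed unknown; τ_2 = 17.04/γ_2.
Total proper time: 3.231 + τ_2 = 6.267, so τ_2 = 6.267 − 3.231 = 3.036 ms.
γ_2 = 17.04/3.036 = 5.613; β = √(1 − 1/γ²) = √0.9683.

β = 0.984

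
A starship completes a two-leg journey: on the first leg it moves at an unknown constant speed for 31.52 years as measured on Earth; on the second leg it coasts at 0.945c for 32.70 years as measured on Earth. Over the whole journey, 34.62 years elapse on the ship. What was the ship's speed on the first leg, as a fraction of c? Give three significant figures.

β = 0.651

Leg 1: speed unknown; τ_1 = 31.52/γ_1.
Leg 2: γ = 1/√(1 − 0.945²) = 1/√0.1070 = 3.057; τ_2 = 32.70/3.057 = 10.70 years.
Total proper time: τ_1 + 10.70 = 34.62, so τ_1 = 34.62 − 10.70 = 23.92 years.
γ_1 = 31.52/23.92 = 1.317; β = √(1 − 1/γ²) = √0.4239.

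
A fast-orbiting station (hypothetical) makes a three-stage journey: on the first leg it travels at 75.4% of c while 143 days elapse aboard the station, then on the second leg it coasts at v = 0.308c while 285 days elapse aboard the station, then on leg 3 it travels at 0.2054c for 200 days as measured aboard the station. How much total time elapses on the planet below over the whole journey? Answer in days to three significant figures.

Leg 1: β = 0.754; γ = 1/√(1 − 0.754²) = 1/√0.4315 = 1.522; Δt_1 = 1.522 × 143 = 217.7 days.
Leg 2: γ = 1/√(1 − 0.308²) = 1/√0.9051 = 1.051; Δt_2 = 1.051 × 285 = 299.6 days.
Leg 3: γ = 1/√(1 − 0.2054²) = 1/√0.9578 = 1.022; Δt_3 = 1.022 × 200 = 204.4 days.
Total: 217.7 + 299.6 + 204.4 days.

Δt = 722 days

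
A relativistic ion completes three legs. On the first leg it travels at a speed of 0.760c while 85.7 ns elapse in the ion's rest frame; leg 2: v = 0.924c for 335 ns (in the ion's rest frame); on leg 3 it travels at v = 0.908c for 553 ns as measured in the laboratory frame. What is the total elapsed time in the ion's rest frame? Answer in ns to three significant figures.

Leg 1: 85.7 ns is already measured in the ion's rest frame.
Leg 2: 335 ns is already measured in the ion's rest frame.
Leg 3: γ = 1/√(1 − 0.908²) = 1/√0.1755 = 2.387; τ_3 = 553/2.387 = 231.7 ns.
Total: 85.70 + 335.0 + 231.7 ns.

τ = 652 ns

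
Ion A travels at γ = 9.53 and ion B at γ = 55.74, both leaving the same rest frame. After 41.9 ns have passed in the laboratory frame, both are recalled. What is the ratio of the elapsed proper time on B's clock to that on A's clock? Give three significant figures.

A: γ = 9.53. B: γ = 55.74.
τ_A/τ_B = γ_B/γ_A = 55.74/9.530 = 5.849, so τ_B/τ_A = 0.1710.

τ_B/τ_A = 0.171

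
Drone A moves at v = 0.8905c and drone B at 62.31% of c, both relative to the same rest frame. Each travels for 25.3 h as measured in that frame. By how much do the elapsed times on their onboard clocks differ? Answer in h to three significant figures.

|τ_A − τ_B| = 8.28 h

A: γ = 1/√(1 − 0.8905²) = 1/√0.2070 = 2.198; τ_A = 25.3/2.198 = 11.51 h.
B: β = 0.6231; γ = 1/√(1 − 0.6231²) = 1/√0.6117 = 1.279; τ_B = 25.3/1.279 = 19.79 h.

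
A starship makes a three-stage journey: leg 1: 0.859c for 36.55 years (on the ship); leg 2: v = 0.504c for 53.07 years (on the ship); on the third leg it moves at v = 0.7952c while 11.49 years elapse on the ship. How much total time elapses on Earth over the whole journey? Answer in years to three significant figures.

Δt = 152 years

Leg 1: γ = 1/√(1 − 0.859²) = 1/√0.2621 = 1.953; Δt_1 = 1.953 × 36.55 = 71.39 years.
Leg 2: γ = 1/√(1 − 0.504²) = 1/√0.7460 = 1.158; Δt_2 = 1.158 × 53.07 = 61.44 years.
Leg 3: γ = 1/√(1 − 0.7952²) = 1/√0.3677 = 1.649; Δt_3 = 1.649 × 11.49 = 18.95 years.
Total: 71.39 + 61.44 + 18.95 years.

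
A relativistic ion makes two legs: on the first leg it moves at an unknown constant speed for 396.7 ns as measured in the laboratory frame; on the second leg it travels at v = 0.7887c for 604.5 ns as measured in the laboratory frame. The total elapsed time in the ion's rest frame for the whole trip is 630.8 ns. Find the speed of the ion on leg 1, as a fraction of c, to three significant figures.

β = 0.757

Leg 1: speed unknown; τ_1 = 396.7/γ_1.
Leg 2: γ = 1/√(1 − 0.7887²) = 1/√0.3780 = 1.627; τ_2 = 604.5/1.627 = 371.6 ns.
Total proper time: τ_1 + 371.6 = 630.8, so τ_1 = 630.8 − 371.6 = 259.2 ns.
γ_1 = 396.7/259.2 = 1.531; β = √(1 − 1/γ²) = √0.5732.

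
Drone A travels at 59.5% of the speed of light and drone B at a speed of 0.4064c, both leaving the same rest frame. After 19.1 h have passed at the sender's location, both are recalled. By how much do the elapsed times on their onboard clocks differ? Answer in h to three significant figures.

A: β = 0.595; γ = 1/√(1 − 0.595²) = 1/√0.6460 = 1.244; τ_A = 19.1/1.244 = 15.35 h.
B: γ = 1/√(1 − 0.4064²) = 1/√0.8348 = 1.094; τ_B = 19.1/1.094 = 17.45 h.

|τ_A − τ_B| = 2.10 h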